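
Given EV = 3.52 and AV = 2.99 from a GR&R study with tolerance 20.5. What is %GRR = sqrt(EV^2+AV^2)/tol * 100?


GRR = sqrt(EV^2 + AV^2) = sqrt(3.52^2 + 2.99^2) = 4.6184954
%GRR = GRR / tol * 100 = 4.6184954 / 20.5 * 100
%GRR = 22.5292

22.5292


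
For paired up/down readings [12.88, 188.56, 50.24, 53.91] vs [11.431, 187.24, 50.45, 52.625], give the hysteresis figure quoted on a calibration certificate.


|12.88 - 11.431| = 1.4490
|188.56 - 187.24| = 1.3200
|50.24 - 50.45| = 0.2100
|53.91 - 52.625| = 1.2850
hysteresis = max(diffs) = 1.4490

1.4490


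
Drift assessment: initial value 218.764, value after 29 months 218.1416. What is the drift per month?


rate = (v2 - v1) / months
= (218.1416 - 218.764) / 29
= -0.6224 / 29
= -0.0215

-0.0215


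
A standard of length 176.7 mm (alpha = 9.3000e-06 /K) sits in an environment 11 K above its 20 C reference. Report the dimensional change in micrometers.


dL = L * alpha * dT
= 176.7 * 9.3000e-06 * 11
= 0.0180764 mm
dL_um = 0.0180764 * 1000 = 18.0764 um

18.0764


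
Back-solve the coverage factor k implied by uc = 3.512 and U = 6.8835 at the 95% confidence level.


k = U / uc
k = 6.8835 / 3.512
k = 1.96

1.96


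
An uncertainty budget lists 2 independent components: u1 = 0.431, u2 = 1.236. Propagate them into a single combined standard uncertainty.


uc = sqrt(0.431^2 + 1.236^2)
uc = sqrt(1.713457)
uc = 1.3090

1.3090


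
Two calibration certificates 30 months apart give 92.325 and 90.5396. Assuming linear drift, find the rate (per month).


rate = (v2 - v1) / months
= (90.5396 - 92.325) / 30
= -1.7854 / 30
= -0.0595

-0.0595


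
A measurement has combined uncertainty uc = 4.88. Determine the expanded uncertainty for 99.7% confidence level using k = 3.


U = k * uc
U = 3 * 4.88
U = 14.6400

14.6400


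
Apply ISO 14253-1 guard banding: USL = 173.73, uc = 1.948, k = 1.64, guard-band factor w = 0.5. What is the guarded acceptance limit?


U = k * uc = 1.64 * 1.948 = 3.19472
guard band g = w * U = 0.5 * 3.19472 = 1.59736
AL = USL - g = 173.73 - 1.59736
AL = 172.1326

172.1326


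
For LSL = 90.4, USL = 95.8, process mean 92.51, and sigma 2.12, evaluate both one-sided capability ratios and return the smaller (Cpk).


Cpu = (USL - mean) / (3*sigma) = (95.8 - 92.51) / (3*2.12) = 0.5173
Cpl = (mean - LSL) / (3*sigma) = (92.51 - 90.4) / (3*2.12) = 0.3318
Cpk = min(Cpu, Cpl) = 0.3318

0.3318


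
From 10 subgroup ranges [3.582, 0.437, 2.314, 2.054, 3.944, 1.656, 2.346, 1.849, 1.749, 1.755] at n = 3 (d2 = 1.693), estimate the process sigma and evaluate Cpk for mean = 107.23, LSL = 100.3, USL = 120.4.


R_bar = (3.582 + 0.437 + 2.314 + 2.054 + 3.944 + 1.656 + 2.346 + 1.849 + 1.749 + 1.755) / 10 = 2.1686
sigma = R_bar / d2 = 2.1686 / 1.693 = 1.2809214
Cp = (USL - LSL)/(6*sigma) = (120.4 - 100.3)/(6*1.2809214) = 2.6153
Cpu = (120.4 - 107.23)/(3*1.2809214) = 3.4272
Cpl = (107.23 - 100.3)/(3*1.2809214) = 1.8034
Cpk = min(Cpu, Cpl) = 1.8034

1.8034


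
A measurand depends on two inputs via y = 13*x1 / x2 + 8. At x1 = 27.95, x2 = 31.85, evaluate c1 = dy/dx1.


y = 13*x1 / x2 + 8
dy/dx1 = 13/x2
Evaluate at x2 = 31.85: c1 = 13 / 31.85
c1 = 0.4082

0.4082


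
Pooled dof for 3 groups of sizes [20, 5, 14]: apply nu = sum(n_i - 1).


nu = sum_i (n_i - 1)
nu = ((20 - 1) + (5 - 1) + (14 - 1))
nu = 19 + 4 + 13
nu = 36

36


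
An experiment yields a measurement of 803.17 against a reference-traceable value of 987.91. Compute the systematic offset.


Systematic error = measured - true
= 803.17 - 987.91
= -184.7400

-184.7400


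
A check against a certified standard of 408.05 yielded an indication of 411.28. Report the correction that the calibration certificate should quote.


Correction = standard - reading
= 408.05 - 411.28
= -3.2300

-3.2300


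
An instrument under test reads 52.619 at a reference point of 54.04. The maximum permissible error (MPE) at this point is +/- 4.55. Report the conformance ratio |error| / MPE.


e = indication - reference = 52.619 - 54.04 = -1.4210
|e| = 1.4210
ratio = |e| / MPE = 1.4210 / 4.55
ratio = 0.3123

0.3123


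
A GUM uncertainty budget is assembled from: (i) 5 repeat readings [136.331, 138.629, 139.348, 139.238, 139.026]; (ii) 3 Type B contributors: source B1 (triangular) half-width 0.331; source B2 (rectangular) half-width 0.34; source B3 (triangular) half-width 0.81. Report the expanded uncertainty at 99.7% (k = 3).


mean = (136.331 + 138.629 + 139.348 + 139.238 + 139.026) / 5 = 138.5144
s = sqrt(sum((x - mean)^2)/(n-1)) = 1.2510585
u_A = s / sqrt(n) = 1.2510585 / sqrt(5) = 0.55949037
u_B1 = 0.331 / sqrt(6) = 0.13513018
u_B2 = 0.34 / sqrt(3) = 0.19629909
u_B3 = 0.81 / sqrt(6) = 0.33068112
uc = sqrt(0.55949037^2 + 0.13513018^2 + 0.19629909^2 + 0.33068112^2) = 0.69222321
U = k * uc = 3 * 0.69222321
U = 2.0767

2.0767


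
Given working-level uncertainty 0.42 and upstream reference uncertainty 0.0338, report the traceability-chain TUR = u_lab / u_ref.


TUR = u_lab / u_ref
= 0.42 / 0.0338
= 12.4260

12.4260


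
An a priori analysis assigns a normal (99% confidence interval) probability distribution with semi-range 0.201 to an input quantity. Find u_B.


u_B = half_width / 2.576
u_B = 0.201 / 2.576
u_B = 0.0780

0.0780


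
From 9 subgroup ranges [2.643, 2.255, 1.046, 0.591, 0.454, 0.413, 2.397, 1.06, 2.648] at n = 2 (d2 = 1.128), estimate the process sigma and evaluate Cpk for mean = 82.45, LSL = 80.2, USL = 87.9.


R_bar = (2.643 + 2.255 + 1.046 + 0.591 + 0.454 + 0.413 + 2.397 + 1.06 + 2.648) / 9 = 1.5007778
sigma = R_bar / d2 = 1.5007778 / 1.128 = 1.3304768
Cp = (USL - LSL)/(6*sigma) = (87.9 - 80.2)/(6*1.3304768) = 0.9646
Cpu = (87.9 - 82.45)/(3*1.3304768) = 1.3654
Cpl = (82.45 - 80.2)/(3*1.3304768) = 0.5637
Cpk = min(Cpu, Cpl) = 0.5637

0.5637


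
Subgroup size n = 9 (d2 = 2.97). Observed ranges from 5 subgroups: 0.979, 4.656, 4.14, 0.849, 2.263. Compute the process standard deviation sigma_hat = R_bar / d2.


R_bar = (0.979 + 4.656 + 4.14 + 0.849 + 2.263) / 5
R_bar = 12.887 / 5 = 2.5774
sigma_hat = R_bar / d2 = 2.5774 / 2.97 = 0.8678

0.8678


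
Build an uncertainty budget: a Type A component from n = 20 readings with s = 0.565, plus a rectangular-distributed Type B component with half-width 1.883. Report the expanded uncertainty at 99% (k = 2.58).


u_A = s / sqrt(n) = 0.565 / sqrt(20) = 0.12633784
u_B = half_width / sqrt(3) = 1.883 / sqrt(3) = 1.0871506
uc = sqrt(u_A^2 + u_B^2) = sqrt(0.12633784^2 + 1.0871506^2) = 1.0944668
U = k * uc = 2.58 * 1.0944668
U = 2.8237

2.8237


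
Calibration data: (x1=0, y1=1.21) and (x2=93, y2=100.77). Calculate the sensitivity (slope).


slope = (y2 - y1) / (x2 - x1)
= (100.77 - 1.21) / (93 - 0)
= 99.5600 / 93
= 1.0705

1.0705


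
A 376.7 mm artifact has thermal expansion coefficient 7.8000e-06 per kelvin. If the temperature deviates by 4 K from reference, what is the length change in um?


dL = L * alpha * dT
= 376.7 * 7.8000e-06 * 4
= 0.0117530 mm
dL_um = 0.0117530 * 1000 = 11.7530 um

11.7530


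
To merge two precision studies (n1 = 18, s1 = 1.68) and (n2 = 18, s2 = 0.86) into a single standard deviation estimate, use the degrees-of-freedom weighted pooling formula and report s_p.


s_p = sqrt(((n1-1)*s1^2 + (n2-1)*s2^2) / (n1+n2-2))
numerator = (18-1)*1.68^2 + (18-1)*0.86^2 = 47.9808 + 12.5732 = 60.554
denominator = 18 + 18 - 2 = 34
s_p^2 = 60.554 / 34 = 1.781
s_p = sqrt(1.781) = 1.3345

1.3345


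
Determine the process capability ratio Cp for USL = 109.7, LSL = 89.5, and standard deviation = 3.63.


Cp = (USL - LSL) / (6 * sigma)
= (109.7 - 89.5) / (6 * 3.63)
= 20.2000 / 21.7800
= 0.9275

0.9275


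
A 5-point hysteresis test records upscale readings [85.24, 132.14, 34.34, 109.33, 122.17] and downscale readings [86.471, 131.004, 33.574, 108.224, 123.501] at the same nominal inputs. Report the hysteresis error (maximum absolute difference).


|85.24 - 86.471| = 1.2310
|132.14 - 131.004| = 1.1360
|34.34 - 33.574| = 0.7660
|109.33 - 108.224| = 1.1060
|122.17 - 123.501| = 1.3310
hysteresis = max(diffs) = 1.3310

1.3310


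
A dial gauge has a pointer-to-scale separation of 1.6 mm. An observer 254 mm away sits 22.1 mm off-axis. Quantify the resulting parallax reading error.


error = h * offset / d
= 1.6 * 22.1 / 254
= 0.1392

0.1392


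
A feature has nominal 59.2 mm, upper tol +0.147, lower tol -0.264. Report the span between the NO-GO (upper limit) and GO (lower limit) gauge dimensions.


GO = nominal - lower_tol (smallest hole = maximum material condition)
GO = 59.2 - 0.264 = 58.936
NO-GO = nominal + upper_tol (largest hole = least material condition)
NO-GO = 59.2 + 0.147 = 59.347
spread = NO-GO - GO = 59.347 - 58.936 = 0.4110

0.4110


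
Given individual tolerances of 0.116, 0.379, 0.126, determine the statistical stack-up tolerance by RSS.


RSS = sqrt(0.116^2 + 0.379^2 + 0.126^2)
= sqrt(0.172973)
= 0.4159

0.4159


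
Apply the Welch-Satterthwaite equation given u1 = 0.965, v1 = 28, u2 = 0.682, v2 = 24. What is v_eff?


uc = sqrt(u1^2 + u2^2) = sqrt(0.965^2 + 0.682^2) = 1.1816721
v_eff = uc^4 / (u1^4/v1 + u2^4/v2)
= 1.1816721^4 / (0.965^4/28 + 0.682^4/24)
= 1.9497904 / 0.039984895
v_eff = 48.7632

48.7632


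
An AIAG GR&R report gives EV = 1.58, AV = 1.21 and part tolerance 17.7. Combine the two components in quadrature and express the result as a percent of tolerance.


GRR = sqrt(EV^2 + AV^2) = sqrt(1.58^2 + 1.21^2) = 1.9901005
%GRR = GRR / tol * 100 = 1.9901005 / 17.7 * 100
%GRR = 11.2435

11.2435


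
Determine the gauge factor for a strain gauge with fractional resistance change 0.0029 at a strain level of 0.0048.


GF = (dR/R) / epsilon
= 0.0029 / 0.0048
= 0.6042

0.6042


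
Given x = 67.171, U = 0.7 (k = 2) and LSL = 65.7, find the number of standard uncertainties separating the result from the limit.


u = U / k = 0.7 / 2 = 0.35
margin = |LSL - x| = |65.7 - 67.171| = 1.471
z = margin / u = 1.471 / 0.35
z = 4.2029

4.2029


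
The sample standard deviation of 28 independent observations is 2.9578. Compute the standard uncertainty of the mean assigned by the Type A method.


u_A = s / sqrt(n)
u_A = 2.9578 / sqrt(28)
u_A = 2.9578 / 5.2915026
u_A = 0.5590

0.5590


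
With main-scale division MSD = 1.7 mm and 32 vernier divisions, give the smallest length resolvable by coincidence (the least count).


LC = MSD / n_div
= 1.7 / 32
= 0.0531

0.0531


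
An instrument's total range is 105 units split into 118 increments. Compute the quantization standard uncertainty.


resolution = range / divisions
resolution = 105 / 118 = 0.88983051
u_res = resolution / (2*sqrt(3))
u_res = 0.88983051 / 3.4641016
u_res = 0.2569

0.2569


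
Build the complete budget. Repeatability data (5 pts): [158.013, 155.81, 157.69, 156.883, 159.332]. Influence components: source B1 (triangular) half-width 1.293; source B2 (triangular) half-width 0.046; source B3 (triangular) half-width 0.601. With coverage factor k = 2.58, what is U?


mean = (158.013 + 155.81 + 157.69 + 156.883 + 159.332) / 5 = 157.5456
s = sqrt(sum((x - mean)^2)/(n-1)) = 1.3116674
u_A = s / sqrt(n) = 1.3116674 / sqrt(5) = 0.58659549
u_B1 = 1.293 / sqrt(6) = 0.52786504
u_B2 = 0.046 / sqrt(6) = 0.018779421
u_B3 = 0.601 / sqrt(6) = 0.24535722
uc = sqrt(0.58659549^2 + 0.52786504^2 + 0.018779421^2 + 0.24535722^2) = 0.82661273
U = k * uc = 2.58 * 0.82661273
U = 2.1327

2.1327


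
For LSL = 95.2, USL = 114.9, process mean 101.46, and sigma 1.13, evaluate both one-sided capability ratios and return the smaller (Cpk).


Cpu = (USL - mean) / (3*sigma) = (114.9 - 101.46) / (3*1.13) = 3.9646
Cpl = (mean - LSL) / (3*sigma) = (101.46 - 95.2) / (3*1.13) = 1.8466
Cpk = min(Cpu, Cpl) = 1.8466

1.8466


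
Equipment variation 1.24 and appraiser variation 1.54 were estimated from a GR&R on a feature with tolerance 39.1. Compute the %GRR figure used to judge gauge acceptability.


GRR = sqrt(EV^2 + AV^2) = sqrt(1.24^2 + 1.54^2) = 1.9771697
%GRR = GRR / tol * 100 = 1.9771697 / 39.1 * 100
%GRR = 5.0567

5.0567


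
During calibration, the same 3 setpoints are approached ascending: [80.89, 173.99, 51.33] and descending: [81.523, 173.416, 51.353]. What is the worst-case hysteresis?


|80.89 - 81.523| = 0.6330
|173.99 - 173.416| = 0.5740
|51.33 - 51.353| = 0.0230
hysteresis = max(diffs) = 0.6330

0.6330


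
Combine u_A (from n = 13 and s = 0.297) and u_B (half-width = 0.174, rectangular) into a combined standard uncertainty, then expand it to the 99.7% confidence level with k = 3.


u_A = s / sqrt(n) = 0.297 / sqrt(13) = 0.082372979
u_B = half_width / sqrt(3) = 0.174 / sqrt(3) = 0.10045895
uc = sqrt(u_A^2 + u_B^2) = sqrt(0.082372979^2 + 0.10045895^2) = 0.12991269
U = k * uc = 3 * 0.12991269
U = 0.3897

0.3897


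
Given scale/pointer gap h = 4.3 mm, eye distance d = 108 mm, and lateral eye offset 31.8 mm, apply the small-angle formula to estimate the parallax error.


error = h * offset / d
= 4.3 * 31.8 / 108
= 1.2661

1.2661


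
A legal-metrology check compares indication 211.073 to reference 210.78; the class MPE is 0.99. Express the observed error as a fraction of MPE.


e = indication - reference = 211.073 - 210.78 = 0.2930
|e| = 0.2930
ratio = |e| / MPE = 0.2930 / 0.99
ratio = 0.2960

0.2960


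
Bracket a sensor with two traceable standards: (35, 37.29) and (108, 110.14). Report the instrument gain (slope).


slope = (y2 - y1) / (x2 - x1)
= (110.14 - 37.29) / (108 - 35)
= 72.8500 / 73
= 0.9979

0.9979


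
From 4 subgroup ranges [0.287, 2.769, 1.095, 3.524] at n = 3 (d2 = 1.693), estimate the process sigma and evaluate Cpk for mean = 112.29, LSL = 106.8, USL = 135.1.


R_bar = (0.287 + 2.769 + 1.095 + 3.524) / 4 = 1.91875
sigma = R_bar / d2 = 1.91875 / 1.693 = 1.1333432
Cp = (USL - LSL)/(6*sigma) = (135.1 - 106.8)/(6*1.1333432) = 4.1617
Cpu = (135.1 - 112.29)/(3*1.1333432) = 6.7088
Cpl = (112.29 - 106.8)/(3*1.1333432) = 1.6147
Cpk = min(Cpu, Cpl) = 1.6147

1.6147


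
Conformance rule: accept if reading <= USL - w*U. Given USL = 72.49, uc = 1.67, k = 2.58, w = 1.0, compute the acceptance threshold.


U = k * uc = 2.58 * 1.67 = 4.3086
guard band g = w * U = 1.0 * 4.3086 = 4.3086
AL = USL - g = 72.49 - 4.3086
AL = 68.1814

68.1814


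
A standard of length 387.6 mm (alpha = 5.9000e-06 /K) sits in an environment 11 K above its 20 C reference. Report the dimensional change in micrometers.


dL = L * alpha * dT
= 387.6 * 5.9000e-06 * 11
= 0.0251552 mm
dL_um = 0.0251552 * 1000 = 25.1552 um

25.1552


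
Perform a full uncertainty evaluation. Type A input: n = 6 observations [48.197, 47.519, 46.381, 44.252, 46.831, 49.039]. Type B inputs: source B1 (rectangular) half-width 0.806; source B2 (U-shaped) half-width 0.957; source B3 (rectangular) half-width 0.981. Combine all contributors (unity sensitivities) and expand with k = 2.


mean = (48.197 + 47.519 + 46.381 + 44.252 + 46.831 + 49.039) / 6 = 47.0365
s = sqrt(sum((x - mean)^2)/(n-1)) = 1.6622228
u_A = s / sqrt(n) = 1.6622228 / sqrt(6) = 0.67859962
u_B1 = 0.806 / sqrt(3) = 0.46534432
u_B2 = 0.957 / sqrt(2) = 0.67670119
u_B3 = 0.981 / sqrt(3) = 0.56638061
uc = sqrt(0.67859962^2 + 0.46534432^2 + 0.67670119^2 + 0.56638061^2) = 1.2065464
U = k * uc = 2 * 1.2065464
U = 2.4131

2.4131


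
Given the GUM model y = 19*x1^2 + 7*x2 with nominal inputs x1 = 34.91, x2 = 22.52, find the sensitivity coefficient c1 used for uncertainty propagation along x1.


y = 19*x1^2 + 7*x2
dy/dx1 = 2*19*x1
Evaluate at x1 = 34.91: c1 = 38 * 34.91
c1 = 1326.5800

1326.5800


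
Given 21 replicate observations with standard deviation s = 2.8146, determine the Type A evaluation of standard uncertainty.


u_A = s / sqrt(n)
u_A = 2.8146 / sqrt(21)
u_A = 2.8146 / 4.5825757
u_A = 0.6142

0.6142


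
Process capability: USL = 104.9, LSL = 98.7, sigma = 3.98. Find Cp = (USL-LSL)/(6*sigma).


Cp = (USL - LSL) / (6 * sigma)
= (104.9 - 98.7) / (6 * 3.98)
= 6.2000 / 23.8800
= 0.2596

0.2596


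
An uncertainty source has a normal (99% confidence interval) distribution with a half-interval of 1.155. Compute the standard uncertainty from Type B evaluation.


u_B = half_width / 2.576
u_B = 1.155 / 2.576
u_B = 0.4484

0.4484


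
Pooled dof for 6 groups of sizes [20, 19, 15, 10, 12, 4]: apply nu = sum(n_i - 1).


nu = sum_i (n_i - 1)
nu = ((20 - 1) + (19 - 1) + (15 - 1) + (10 - 1) + (12 - 1) + (4 - 1))
nu = 19 + 18 + 14 + 9 + 11 + 3
nu = 74

74


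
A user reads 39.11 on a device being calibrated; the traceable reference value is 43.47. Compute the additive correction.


Correction = standard - reading
= 43.47 - 39.11
= 4.3600

4.3600


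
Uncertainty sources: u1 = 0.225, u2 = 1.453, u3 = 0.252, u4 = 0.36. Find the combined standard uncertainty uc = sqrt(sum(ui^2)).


uc = sqrt(0.225^2 + 1.453^2 + 0.252^2 + 0.36^2)
uc = sqrt(2.354938)
uc = 1.5346

1.5346


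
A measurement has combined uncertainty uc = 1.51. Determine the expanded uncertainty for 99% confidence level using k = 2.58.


U = k * uc
U = 2.58 * 1.51
U = 3.8958

3.8958


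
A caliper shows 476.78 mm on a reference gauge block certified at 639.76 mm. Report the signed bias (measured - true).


Systematic error = measured - true
= 476.78 - 639.76
= -162.9800

-162.9800


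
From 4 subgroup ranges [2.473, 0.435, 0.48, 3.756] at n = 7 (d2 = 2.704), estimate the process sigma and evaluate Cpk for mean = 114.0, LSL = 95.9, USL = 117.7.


R_bar = (2.473 + 0.435 + 0.48 + 3.756) / 4 = 1.786
sigma = R_bar / d2 = 1.786 / 2.704 = 0.66050296
Cp = (USL - LSL)/(6*sigma) = (117.7 - 95.9)/(6*0.66050296) = 5.5009
Cpu = (117.7 - 114.0)/(3*0.66050296) = 1.8673
Cpl = (114.0 - 95.9)/(3*0.66050296) = 9.1345
Cpk = min(Cpu, Cpl) = 1.8673

1.8673


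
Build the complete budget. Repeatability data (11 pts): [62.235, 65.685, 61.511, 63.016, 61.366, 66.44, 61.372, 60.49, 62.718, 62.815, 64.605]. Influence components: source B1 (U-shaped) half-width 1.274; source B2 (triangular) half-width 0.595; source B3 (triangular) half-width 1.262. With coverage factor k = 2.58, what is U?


mean = (62.235 + 65.685 + 61.511 + 63.016 + 61.366 + 66.44 + 61.372 + 60.49 + 62.718 + 62.815 + 64.605) / 11 = 62.93209091
s = sqrt(sum((x - mean)^2)/(n-1)) = 1.9001293
u_A = s / sqrt(n) = 1.9001293 / sqrt(11) = 0.57291054
u_B1 = 1.274 / sqrt(2) = 0.90085404
u_B2 = 0.595 / sqrt(6) = 0.24290773
u_B3 = 1.262 / sqrt(6) = 0.51520934
uc = sqrt(0.57291054^2 + 0.90085404^2 + 0.24290773^2 + 0.51520934^2) = 1.2100452
U = k * uc = 2.58 * 1.2100452
U = 3.1219

3.1219


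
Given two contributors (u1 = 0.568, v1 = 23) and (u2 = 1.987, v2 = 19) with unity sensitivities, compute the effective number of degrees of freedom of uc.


uc = sqrt(u1^2 + u2^2) = sqrt(0.568^2 + 1.987^2) = 2.0665897
v_eff = uc^4 / (u1^4/v1 + u2^4/v2)
= 2.0665897^4 / (0.568^4/23 + 1.987^4/19)
= 18.239673 / 0.82494857
v_eff = 22.1101

22.1101


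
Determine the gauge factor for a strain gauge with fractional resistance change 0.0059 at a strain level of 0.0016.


GF = (dR/R) / epsilon
= 0.0059 / 0.0016
= 3.6875

3.6875


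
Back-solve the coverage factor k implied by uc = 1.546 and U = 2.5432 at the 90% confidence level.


k = U / uc
k = 2.5432 / 1.546
k = 1.645

1.645


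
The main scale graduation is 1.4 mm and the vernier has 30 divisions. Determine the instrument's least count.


LC = MSD / n_div
= 1.4 / 30
= 0.0467

0.0467


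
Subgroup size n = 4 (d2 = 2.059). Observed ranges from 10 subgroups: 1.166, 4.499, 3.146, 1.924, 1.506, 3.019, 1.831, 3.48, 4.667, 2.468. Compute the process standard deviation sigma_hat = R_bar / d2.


R_bar = (1.166 + 4.499 + 3.146 + 1.924 + 1.506 + 3.019 + 1.831 + 3.48 + 4.667 + 2.468) / 10
R_bar = 27.706 / 10 = 2.7706
sigma_hat = R_bar / d2 = 2.7706 / 2.059 = 1.3456

1.3456


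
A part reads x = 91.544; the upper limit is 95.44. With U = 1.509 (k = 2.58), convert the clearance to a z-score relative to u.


u = U / k = 1.509 / 2.58 = 0.58488372
margin = |USL - x| = |95.44 - 91.544| = 3.896
z = margin / u = 3.896 / 0.58488372
z = 6.6612

6.6612


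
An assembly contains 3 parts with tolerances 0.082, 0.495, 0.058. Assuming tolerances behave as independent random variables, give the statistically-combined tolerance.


RSS = sqrt(0.082^2 + 0.495^2 + 0.058^2)
= sqrt(0.255113)
= 0.5051

0.5051


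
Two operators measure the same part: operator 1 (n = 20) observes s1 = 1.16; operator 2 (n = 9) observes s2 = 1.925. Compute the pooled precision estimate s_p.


s_p = sqrt(((n1-1)*s1^2 + (n2-1)*s2^2) / (n1+n2-2))
numerator = (20-1)*1.16^2 + (9-1)*1.925^2 = 25.5664 + 29.645 = 55.2114
denominator = 20 + 9 - 2 = 27
s_p^2 = 55.2114 / 27 = 2.0448667
s_p = sqrt(2.0448667) = 1.4300

1.4300


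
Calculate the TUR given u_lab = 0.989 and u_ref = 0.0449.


TUR = u_lab / u_ref
= 0.989 / 0.0449
= 22.0267

22.0267


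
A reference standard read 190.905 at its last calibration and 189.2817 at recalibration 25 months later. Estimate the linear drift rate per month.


rate = (v2 - v1) / months
= (189.2817 - 190.905) / 25
= -1.6233 / 25
= -0.0649

-0.0649


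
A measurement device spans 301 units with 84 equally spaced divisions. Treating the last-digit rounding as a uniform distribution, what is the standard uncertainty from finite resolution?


resolution = range / divisions
resolution = 301 / 84 = 3.5833333
u_res = resolution / (2*sqrt(3))
u_res = 3.5833333 / 3.4641016
u_res = 1.0344

1.0344


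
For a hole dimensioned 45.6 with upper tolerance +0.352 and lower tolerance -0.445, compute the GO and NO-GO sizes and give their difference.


GO = nominal - lower_tol (smallest hole = maximum material condition)
GO = 45.6 - 0.445 = 45.155
NO-GO = nominal + upper_tol (largest hole = least material condition)
NO-GO = 45.6 + 0.352 = 45.952
spread = NO-GO - GO = 45.952 - 45.155 = 0.7970

0.7970


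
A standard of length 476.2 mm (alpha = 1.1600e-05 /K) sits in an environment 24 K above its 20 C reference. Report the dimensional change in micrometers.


dL = L * alpha * dT
= 476.2 * 1.1600e-05 * 24
= 0.1325741 mm
dL_um = 0.1325741 * 1000 = 132.5741 um

132.5741


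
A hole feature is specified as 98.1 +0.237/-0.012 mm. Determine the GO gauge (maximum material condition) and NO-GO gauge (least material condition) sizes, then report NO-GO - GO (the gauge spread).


GO = nominal - lower_tol (smallest hole = maximum material condition)
GO = 98.1 - 0.012 = 98.088
NO-GO = nominal + upper_tol (largest hole = least material condition)
NO-GO = 98.1 + 0.237 = 98.337
spread = NO-GO - GO = 98.337 - 98.088 = 0.2490

0.2490


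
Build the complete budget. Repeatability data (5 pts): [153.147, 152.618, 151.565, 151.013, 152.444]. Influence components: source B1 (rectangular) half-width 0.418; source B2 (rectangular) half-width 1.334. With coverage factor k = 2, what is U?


mean = (153.147 + 152.618 + 151.565 + 151.013 + 152.444) / 5 = 152.1574
s = sqrt(sum((x - mean)^2)/(n-1)) = 0.85647376
u_A = s / sqrt(n) = 0.85647376 / sqrt(5) = 0.38302671
u_B1 = 0.418 / sqrt(3) = 0.24133241
u_B2 = 1.334 / sqrt(3) = 0.77018526
uc = sqrt(0.38302671^2 + 0.24133241^2 + 0.77018526^2) = 0.89338465
U = k * uc = 2 * 0.89338465
U = 1.7868

1.7868


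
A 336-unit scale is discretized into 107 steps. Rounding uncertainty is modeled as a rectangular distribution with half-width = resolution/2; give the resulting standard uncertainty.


resolution = range / divisions
resolution = 336 / 107 = 3.1401869
u_res = resolution / (2*sqrt(3))
u_res = 3.1401869 / 3.4641016
u_res = 0.9065

0.9065


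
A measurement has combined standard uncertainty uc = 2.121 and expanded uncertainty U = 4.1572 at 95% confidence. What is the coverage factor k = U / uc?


k = U / uc
k = 4.1572 / 2.121
k = 1.96

1.96


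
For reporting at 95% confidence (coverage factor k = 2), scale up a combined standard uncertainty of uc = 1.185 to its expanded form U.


U = k * uc
U = 2 * 1.185
U = 2.3700

2.3700


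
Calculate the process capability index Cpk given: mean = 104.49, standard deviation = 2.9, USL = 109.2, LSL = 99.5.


Cpu = (USL - mean) / (3*sigma) = (109.2 - 104.49) / (3*2.9) = 0.5414
Cpl = (mean - LSL) / (3*sigma) = (104.49 - 99.5) / (3*2.9) = 0.5736
Cpk = min(Cpu, Cpl) = 0.5414

0.5414


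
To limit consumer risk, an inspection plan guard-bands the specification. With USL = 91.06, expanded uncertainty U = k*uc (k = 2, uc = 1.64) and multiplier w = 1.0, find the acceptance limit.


U = k * uc = 2 * 1.64 = 3.28
guard band g = w * U = 1.0 * 3.28 = 3.28
AL = USL - g = 91.06 - 3.28
AL = 87.7800

87.7800


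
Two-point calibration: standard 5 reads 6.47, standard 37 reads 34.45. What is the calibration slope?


slope = (y2 - y1) / (x2 - x1)
= (34.45 - 6.47) / (37 - 5)
= 27.9800 / 32
= 0.8744

0.8744


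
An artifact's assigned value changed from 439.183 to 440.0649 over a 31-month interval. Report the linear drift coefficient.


rate = (v2 - v1) / months
= (440.0649 - 439.183) / 31
= 0.8819 / 31
= 0.0284

0.0284


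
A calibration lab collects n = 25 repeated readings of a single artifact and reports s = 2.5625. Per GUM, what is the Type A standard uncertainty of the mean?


u_A = s / sqrt(n)
u_A = 2.5625 / sqrt(25)
u_A = 2.5625 / 5
u_A = 0.5125

0.5125


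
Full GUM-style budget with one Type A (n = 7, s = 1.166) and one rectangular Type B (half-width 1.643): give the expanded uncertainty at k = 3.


u_A = s / sqrt(n) = 1.166 / sqrt(7) = 0.44070658
u_B = half_width / sqrt(3) = 1.643 / sqrt(3) = 0.94858649
uc = sqrt(u_A^2 + u_B^2) = sqrt(0.44070658^2 + 0.94858649^2) = 1.045963
U = k * uc = 3 * 1.045963
U = 3.1379

3.1379


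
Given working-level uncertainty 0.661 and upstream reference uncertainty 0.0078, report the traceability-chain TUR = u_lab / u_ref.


TUR = u_lab / u_ref
= 0.661 / 0.0078
= 84.7436

84.7436


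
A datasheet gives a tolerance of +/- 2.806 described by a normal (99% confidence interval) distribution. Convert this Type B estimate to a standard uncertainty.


u_B = half_width / 2.576
u_B = 2.806 / 2.576
u_B = 1.0893

1.0893


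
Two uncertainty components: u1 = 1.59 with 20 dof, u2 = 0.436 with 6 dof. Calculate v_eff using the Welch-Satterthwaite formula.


uc = sqrt(u1^2 + u2^2) = sqrt(1.59^2 + 0.436^2) = 1.6486952
v_eff = uc^4 / (u1^4/v1 + u2^4/v2)
= 1.6486952^4 / (1.59^4/20 + 0.436^4/6)
= 7.3885887 / 0.32558723
v_eff = 22.6931

22.6931


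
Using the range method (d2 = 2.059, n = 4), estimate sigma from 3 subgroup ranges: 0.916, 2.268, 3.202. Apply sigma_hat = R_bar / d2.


R_bar = (0.916 + 2.268 + 3.202) / 3
R_bar = 6.386 / 3 = 2.1286667
sigma_hat = R_bar / d2 = 2.1286667 / 2.059 = 1.0338

1.0338


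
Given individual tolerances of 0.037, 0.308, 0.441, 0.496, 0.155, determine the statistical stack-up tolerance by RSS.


RSS = sqrt(0.037^2 + 0.308^2 + 0.441^2 + 0.496^2 + 0.155^2)
= sqrt(0.560755)
= 0.7488

0.7488


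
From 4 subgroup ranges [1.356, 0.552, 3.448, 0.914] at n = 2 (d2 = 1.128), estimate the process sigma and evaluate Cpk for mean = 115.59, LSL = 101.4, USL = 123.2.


R_bar = (1.356 + 0.552 + 3.448 + 0.914) / 4 = 1.5675
sigma = R_bar / d2 = 1.5675 / 1.128 = 1.3896277
Cp = (USL - LSL)/(6*sigma) = (123.2 - 101.4)/(6*1.3896277) = 2.6146
Cpu = (123.2 - 115.59)/(3*1.3896277) = 1.8254
Cpl = (115.59 - 101.4)/(3*1.3896277) = 3.4038
Cpk = min(Cpu, Cpl) = 1.8254

1.8254


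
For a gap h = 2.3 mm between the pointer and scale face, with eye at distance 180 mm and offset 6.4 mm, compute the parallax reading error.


error = h * offset / d
= 2.3 * 6.4 / 180
= 0.0818

0.0818


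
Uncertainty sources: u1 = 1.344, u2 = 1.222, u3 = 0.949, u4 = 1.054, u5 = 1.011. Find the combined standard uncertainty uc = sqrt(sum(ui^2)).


uc = sqrt(1.344^2 + 1.222^2 + 0.949^2 + 1.054^2 + 1.011^2)
uc = sqrt(6.333258)
uc = 2.5166

2.5166


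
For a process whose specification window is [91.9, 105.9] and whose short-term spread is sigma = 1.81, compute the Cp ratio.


Cp = (USL - LSL) / (6 * sigma)
= (105.9 - 91.9) / (6 * 1.81)
= 14.0000 / 10.8600
= 1.2891

1.2891


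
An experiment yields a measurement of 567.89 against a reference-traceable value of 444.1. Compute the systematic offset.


Systematic error = measured - true
= 567.89 - 444.1
= 123.7900

123.7900


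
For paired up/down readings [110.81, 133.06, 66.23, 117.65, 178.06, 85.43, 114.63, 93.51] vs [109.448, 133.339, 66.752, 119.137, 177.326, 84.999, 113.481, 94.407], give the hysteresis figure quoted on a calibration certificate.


|110.81 - 109.448| = 1.3620
|133.06 - 133.339| = 0.2790
|66.23 - 66.752| = 0.5220
|117.65 - 119.137| = 1.4870
|178.06 - 177.326| = 0.7340
|85.43 - 84.999| = 0.4310
|114.63 - 113.481| = 1.1490
|93.51 - 94.407| = 0.8970
hysteresis = max(diffs) = 1.4870

1.4870


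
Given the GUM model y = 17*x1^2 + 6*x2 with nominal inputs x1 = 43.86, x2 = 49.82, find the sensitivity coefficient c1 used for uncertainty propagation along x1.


y = 17*x1^2 + 6*x2
dy/dx1 = 2*17*x1
Evaluate at x1 = 43.86: c1 = 34 * 43.86
c1 = 1491.2400

1491.2400


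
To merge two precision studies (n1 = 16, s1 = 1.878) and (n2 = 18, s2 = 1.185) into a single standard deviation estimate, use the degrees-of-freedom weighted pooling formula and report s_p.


s_p = sqrt(((n1-1)*s1^2 + (n2-1)*s2^2) / (n1+n2-2))
numerator = (16-1)*1.878^2 + (18-1)*1.185^2 = 52.90326 + 23.871825 = 76.775085
denominator = 16 + 18 - 2 = 32
s_p^2 = 76.775085 / 32 = 2.3992214
s_p = sqrt(2.3992214) = 1.5489

1.5489


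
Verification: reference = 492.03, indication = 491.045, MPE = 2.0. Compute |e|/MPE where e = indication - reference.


e = indication - reference = 491.045 - 492.03 = -0.9850
|e| = 0.9850
ratio = |e| / MPE = 0.9850 / 2.0
ratio = 0.4925

0.4925


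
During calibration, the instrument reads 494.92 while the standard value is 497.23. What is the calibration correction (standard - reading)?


Correction = standard - reading
= 497.23 - 494.92
= 2.3100

2.3100


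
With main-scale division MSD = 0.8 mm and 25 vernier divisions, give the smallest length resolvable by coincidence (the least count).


LC = MSD / n_div
= 0.8 / 25
= 0.0320

0.0320


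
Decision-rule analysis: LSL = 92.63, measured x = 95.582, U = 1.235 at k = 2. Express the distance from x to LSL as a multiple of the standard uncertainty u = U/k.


u = U / k = 1.235 / 2 = 0.6175
margin = |LSL - x| = |92.63 - 95.582| = 2.952
z = margin / u = 2.952 / 0.6175
z = 4.7806

4.7806


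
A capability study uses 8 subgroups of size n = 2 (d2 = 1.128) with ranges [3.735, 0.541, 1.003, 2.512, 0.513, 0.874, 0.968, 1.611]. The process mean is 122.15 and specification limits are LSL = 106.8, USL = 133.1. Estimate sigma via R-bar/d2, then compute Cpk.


R_bar = (3.735 + 0.541 + 1.003 + 2.512 + 0.513 + 0.874 + 0.968 + 1.611) / 8 = 1.469625
sigma = R_bar / d2 = 1.469625 / 1.128 = 1.302859
Cp = (USL - LSL)/(6*sigma) = (133.1 - 106.8)/(6*1.302859) = 3.3644
Cpu = (133.1 - 122.15)/(3*1.302859) = 2.8015
Cpl = (122.15 - 106.8)/(3*1.302859) = 3.9273
Cpk = min(Cpu, Cpl) = 2.8015

2.8015


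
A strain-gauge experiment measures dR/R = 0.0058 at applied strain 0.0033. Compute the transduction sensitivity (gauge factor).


GF = (dR/R) / epsilon
= 0.0058 / 0.0033
= 1.7576

1.7576


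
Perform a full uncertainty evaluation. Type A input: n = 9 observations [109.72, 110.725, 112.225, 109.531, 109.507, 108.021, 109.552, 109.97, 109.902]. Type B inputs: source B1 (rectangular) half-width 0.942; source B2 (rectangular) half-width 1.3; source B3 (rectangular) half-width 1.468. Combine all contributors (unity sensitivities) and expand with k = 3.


mean = (109.72 + 110.725 + 112.225 + 109.531 + 109.507 + 108.021 + 109.552 + 109.97 + 109.902) / 9 = 109.9058889
s = sqrt(sum((x - mean)^2)/(n-1)) = 1.121695
u_A = s / sqrt(n) = 1.121695 / sqrt(9) = 0.37389833
u_B1 = 0.942 / sqrt(3) = 0.54386395
u_B2 = 1.3 / sqrt(3) = 0.75055535
u_B3 = 1.468 / sqrt(3) = 0.8475502
uc = sqrt(0.37389833^2 + 0.54386395^2 + 0.75055535^2 + 0.8475502^2) = 1.3104437
U = k * uc = 3 * 1.3104437
U = 3.9313

3.9313


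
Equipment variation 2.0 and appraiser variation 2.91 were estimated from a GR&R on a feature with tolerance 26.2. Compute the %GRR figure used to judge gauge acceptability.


GRR = sqrt(EV^2 + AV^2) = sqrt(2.0^2 + 2.91^2) = 3.5310197
%GRR = GRR / tol * 100 = 3.5310197 / 26.2 * 100
%GRR = 13.4772

13.4772


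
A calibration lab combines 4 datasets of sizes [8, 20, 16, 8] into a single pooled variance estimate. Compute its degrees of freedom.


nu = sum_i (n_i - 1)
nu = ((8 - 1) + (20 - 1) + (16 - 1) + (8 - 1))
nu = 7 + 19 + 15 + 7
nu = 48

48


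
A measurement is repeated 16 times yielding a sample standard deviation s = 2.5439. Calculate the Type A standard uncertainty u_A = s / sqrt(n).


u_A = s / sqrt(n)
u_A = 2.5439 / sqrt(16)
u_A = 2.5439 / 4
u_A = 0.6360

0.6360


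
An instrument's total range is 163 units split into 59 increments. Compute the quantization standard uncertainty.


resolution = range / divisions
resolution = 163 / 59 = 2.7627119
u_res = resolution / (2*sqrt(3))
u_res = 2.7627119 / 3.4641016
u_res = 0.7975

0.7975


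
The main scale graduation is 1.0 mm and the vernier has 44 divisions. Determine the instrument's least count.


LC = MSD / n_div
= 1.0 / 44
= 0.0227

0.0227


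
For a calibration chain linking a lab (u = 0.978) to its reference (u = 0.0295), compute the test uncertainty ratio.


TUR = u_lab / u_ref
= 0.978 / 0.0295
= 33.1525

33.1525


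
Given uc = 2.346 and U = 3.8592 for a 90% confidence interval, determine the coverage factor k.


k = U / uc
k = 3.8592 / 2.346
k = 1.645

1.645


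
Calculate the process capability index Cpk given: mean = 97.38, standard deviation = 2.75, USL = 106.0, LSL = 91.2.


Cpu = (USL - mean) / (3*sigma) = (106.0 - 97.38) / (3*2.75) = 1.0448
Cpl = (mean - LSL) / (3*sigma) = (97.38 - 91.2) / (3*2.75) = 0.7491
Cpk = min(Cpu, Cpl) = 0.7491

0.7491


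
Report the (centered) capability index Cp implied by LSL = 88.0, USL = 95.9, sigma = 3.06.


Cp = (USL - LSL) / (6 * sigma)
= (95.9 - 88.0) / (6 * 3.06)
= 7.9000 / 18.3600
= 0.4303

0.4303


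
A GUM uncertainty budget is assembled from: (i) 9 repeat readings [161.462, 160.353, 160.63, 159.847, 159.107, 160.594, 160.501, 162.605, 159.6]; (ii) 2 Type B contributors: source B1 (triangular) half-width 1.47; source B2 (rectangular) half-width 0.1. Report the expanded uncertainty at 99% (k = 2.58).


mean = (161.462 + 160.353 + 160.63 + 159.847 + 159.107 + 160.594 + 160.501 + 162.605 + 159.6) / 9 = 160.5221111
s = sqrt(sum((x - mean)^2)/(n-1)) = 1.0353908
u_A = s / sqrt(n) = 1.0353908 / sqrt(9) = 0.34513027
u_B1 = 1.47 / sqrt(6) = 0.60012499
u_B2 = 0.1 / sqrt(3) = 0.057735027
uc = sqrt(0.34513027^2 + 0.60012499^2 + 0.057735027^2) = 0.69469291
U = k * uc = 2.58 * 0.69469291
U = 1.7923

1.7923


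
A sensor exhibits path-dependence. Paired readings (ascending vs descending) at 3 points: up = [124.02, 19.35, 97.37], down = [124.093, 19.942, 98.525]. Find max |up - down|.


|124.02 - 124.093| = 0.0730
|19.35 - 19.942| = 0.5920
|97.37 - 98.525| = 1.1550
hysteresis = max(diffs) = 1.1550

1.1550


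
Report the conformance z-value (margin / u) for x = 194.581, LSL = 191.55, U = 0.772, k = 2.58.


u = U / k = 0.772 / 2.58 = 0.29922481
margin = |LSL - x| = |191.55 - 194.581| = 3.031
z = margin / u = 3.031 / 0.29922481
z = 10.1295

10.1295


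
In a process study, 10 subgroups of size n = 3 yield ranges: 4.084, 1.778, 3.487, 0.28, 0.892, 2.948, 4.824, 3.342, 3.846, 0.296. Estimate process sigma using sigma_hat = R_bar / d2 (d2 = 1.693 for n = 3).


R_bar = (4.084 + 1.778 + 3.487 + 0.28 + 0.892 + 2.948 + 4.824 + 3.342 + 3.846 + 0.296) / 10
R_bar = 25.777 / 10 = 2.5777
sigma_hat = R_bar / d2 = 2.5777 / 1.693 = 1.5226

1.5226


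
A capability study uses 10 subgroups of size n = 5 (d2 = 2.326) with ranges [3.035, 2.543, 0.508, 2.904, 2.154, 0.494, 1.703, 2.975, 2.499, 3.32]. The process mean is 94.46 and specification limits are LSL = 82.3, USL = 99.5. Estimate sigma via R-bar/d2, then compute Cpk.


R_bar = (3.035 + 2.543 + 0.508 + 2.904 + 2.154 + 0.494 + 1.703 + 2.975 + 2.499 + 3.32) / 10 = 2.2135
sigma = R_bar / d2 = 2.2135 / 2.326 = 0.95163371
Cp = (USL - LSL)/(6*sigma) = (99.5 - 82.3)/(6*0.95163371) = 3.0124
Cpu = (99.5 - 94.46)/(3*0.95163371) = 1.7654
Cpl = (94.46 - 82.3)/(3*0.95163371) = 4.2593
Cpk = min(Cpu, Cpl) = 1.7654

1.7654


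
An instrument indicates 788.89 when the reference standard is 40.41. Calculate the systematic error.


Systematic error = measured - true
= 788.89 - 40.41
= 748.4800

748.4800


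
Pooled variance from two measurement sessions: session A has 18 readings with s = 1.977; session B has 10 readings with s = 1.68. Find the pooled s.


s_p = sqrt(((n1-1)*s1^2 + (n2-1)*s2^2) / (n1+n2-2))
numerator = (18-1)*1.977^2 + (10-1)*1.68^2 = 66.444993 + 25.4016 = 91.846593
denominator = 18 + 10 - 2 = 26
s_p^2 = 91.846593 / 26 = 3.5325613
s_p = sqrt(3.5325613) = 1.8795

1.8795


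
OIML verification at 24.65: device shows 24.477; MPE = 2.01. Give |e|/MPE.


e = indication - reference = 24.477 - 24.65 = -0.1730
|e| = 0.1730
ratio = |e| / MPE = 0.1730 / 2.01
ratio = 0.0861

0.0861


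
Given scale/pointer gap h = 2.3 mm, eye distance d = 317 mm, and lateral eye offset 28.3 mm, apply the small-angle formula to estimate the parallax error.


error = h * offset / d
= 2.3 * 28.3 / 317
= 0.2053

0.2053


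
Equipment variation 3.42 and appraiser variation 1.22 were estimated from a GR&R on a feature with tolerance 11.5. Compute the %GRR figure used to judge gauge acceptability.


GRR = sqrt(EV^2 + AV^2) = sqrt(3.42^2 + 1.22^2) = 3.631088
%GRR = GRR / tol * 100 = 3.631088 / 11.5 * 100
%GRR = 31.5747

31.5747


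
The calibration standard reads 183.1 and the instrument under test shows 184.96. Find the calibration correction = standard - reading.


Correction = standard - reading
= 183.1 - 184.96
= -1.8600

-1.8600


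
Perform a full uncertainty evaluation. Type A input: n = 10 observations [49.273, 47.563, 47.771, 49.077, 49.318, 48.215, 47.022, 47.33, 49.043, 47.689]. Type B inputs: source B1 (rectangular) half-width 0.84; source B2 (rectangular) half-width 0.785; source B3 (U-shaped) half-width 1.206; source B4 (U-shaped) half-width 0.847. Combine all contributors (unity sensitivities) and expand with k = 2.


mean = (49.273 + 47.563 + 47.771 + 49.077 + 49.318 + 48.215 + 47.022 + 47.33 + 49.043 + 47.689) / 10 = 48.2301
s = sqrt(sum((x - mean)^2)/(n-1)) = 0.87354392
u_A = s / sqrt(n) = 0.87354392 / sqrt(10) = 0.27623884
u_B1 = 0.84 / sqrt(3) = 0.48497423
u_B2 = 0.785 / sqrt(3) = 0.45321996
u_B3 = 1.206 / sqrt(2) = 0.85277078
u_B4 = 0.847 / sqrt(2) = 0.59891944
uc = sqrt(0.27623884^2 + 0.48497423^2 + 0.45321996^2 + 0.85277078^2 + 0.59891944^2) = 1.2660327
U = k * uc = 2 * 1.2660327
U = 2.5321

2.5321


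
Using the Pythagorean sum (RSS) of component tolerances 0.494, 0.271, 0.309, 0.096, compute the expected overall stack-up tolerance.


RSS = sqrt(0.494^2 + 0.271^2 + 0.309^2 + 0.096^2)
= sqrt(0.422174)
= 0.6497

0.6497


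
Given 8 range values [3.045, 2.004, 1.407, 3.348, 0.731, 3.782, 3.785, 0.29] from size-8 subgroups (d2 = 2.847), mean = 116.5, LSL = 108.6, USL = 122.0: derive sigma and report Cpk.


R_bar = (3.045 + 2.004 + 1.407 + 3.348 + 0.731 + 3.782 + 3.785 + 0.29) / 8 = 2.299
sigma = R_bar / d2 = 2.299 / 2.847 = 0.80751668
Cp = (USL - LSL)/(6*sigma) = (122.0 - 108.6)/(6*0.80751668) = 2.7657
Cpu = (122.0 - 116.5)/(3*0.80751668) = 2.2703
Cpl = (116.5 - 108.6)/(3*0.80751668) = 3.2610
Cpk = min(Cpu, Cpl) = 2.2703

2.2703


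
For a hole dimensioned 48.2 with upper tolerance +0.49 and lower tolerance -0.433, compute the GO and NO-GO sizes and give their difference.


GO = nominal - lower_tol (smallest hole = maximum material condition)
GO = 48.2 - 0.433 = 47.767
NO-GO = nominal + upper_tol (largest hole = least material condition)
NO-GO = 48.2 + 0.49 = 48.69
spread = NO-GO - GO = 48.69 - 47.767 = 0.9230

0.9230
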